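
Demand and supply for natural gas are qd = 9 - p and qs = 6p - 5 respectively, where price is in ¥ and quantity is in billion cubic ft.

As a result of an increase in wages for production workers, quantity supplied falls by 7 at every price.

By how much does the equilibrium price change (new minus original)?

+1

Solve the original market: 9 - p = 6p - 5, hence p = 2 and q = 7.
With the change applied: demand qd = 9 - p, supply qs = 6p - 12.
Clearing the new market: 9 - p = 6p - 12, so p = 3 and q = 6.
Δp = 3 − 2 = +1.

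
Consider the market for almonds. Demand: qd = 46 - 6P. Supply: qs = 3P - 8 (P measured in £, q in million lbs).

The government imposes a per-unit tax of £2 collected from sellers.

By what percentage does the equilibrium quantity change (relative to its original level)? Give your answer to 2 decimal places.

Before the shock: 46 - 6P = 3P - 8 ⇒ 54 = 9P ⇒ P = 6, q = 10.
Since sellers keep the price net of the tax, the effective supply curve becomes qs = 3P - 14.
New equilibrium: 46 - 6P = 3P - 14 ⇒ 60 = 9P ⇒ P = 20/3 ≈ 6.6667, q = 6.
%Δq = (6 − 10) / 10 × 100 = -40.00%.

-40.00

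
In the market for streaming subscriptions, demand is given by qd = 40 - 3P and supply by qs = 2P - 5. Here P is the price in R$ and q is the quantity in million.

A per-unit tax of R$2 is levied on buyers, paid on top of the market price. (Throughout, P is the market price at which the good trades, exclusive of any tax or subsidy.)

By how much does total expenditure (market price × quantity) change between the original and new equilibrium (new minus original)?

Original equilibrium: 40 - 3P = 2P - 5 gives 45 = 5P, so P = 9 and q = 13.
Since buyers pay the price plus the tax, the effective demand curve becomes qd = 34 - 3P.
Setting them equal: 34 - 3P = 2P - 5 → 39 = 5P, so P = 7.8 and q = 10.6.
Expenditure moves from 9×13 = 117 to 7.8×10.6 = 82.68; change = -34.32.

-34.32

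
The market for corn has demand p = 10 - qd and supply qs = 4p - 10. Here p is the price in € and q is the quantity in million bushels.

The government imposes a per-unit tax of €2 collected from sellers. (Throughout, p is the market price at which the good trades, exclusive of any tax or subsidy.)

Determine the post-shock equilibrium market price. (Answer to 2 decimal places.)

5.60

Original equilibrium: 10 - p = 4p - 10 gives 20 = 5p, so p = 4 and q = 6.
Since sellers keep the price net of the tax, the effective supply curve becomes qs = 4p - 18.
Setting them equal: 10 - p = 4p - 18 → 28 = 5p, so p = 5.6 and q = 4.4.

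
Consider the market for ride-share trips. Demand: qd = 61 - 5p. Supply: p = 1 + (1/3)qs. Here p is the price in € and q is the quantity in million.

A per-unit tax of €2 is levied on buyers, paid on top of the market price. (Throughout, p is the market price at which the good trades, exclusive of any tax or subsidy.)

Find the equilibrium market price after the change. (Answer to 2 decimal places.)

Initially, 61 - 5p = 3p - 3, so 64 = 8p and p = 8, q = 21.
Since buyers pay the price plus the tax, the effective demand curve becomes qd = 51 - 5p.
Setting them equal: 51 - 5p = 3p - 3 → 54 = 8p, so p = 6.75 and q = 17.25.

6.75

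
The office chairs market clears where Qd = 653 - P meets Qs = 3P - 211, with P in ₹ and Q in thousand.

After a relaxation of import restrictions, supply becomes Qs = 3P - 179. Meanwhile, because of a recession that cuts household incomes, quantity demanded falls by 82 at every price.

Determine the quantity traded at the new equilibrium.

383.5

Before the shock: 653 - P = 3P - 211 ⇒ 864 = 4P ⇒ P = 216, Q = 437.
With the change applied: demand Qd = 571 - P, supply Qs = 3P - 179.
New equilibrium: 571 - P = 3P - 179 ⇒ 750 = 4P ⇒ P = 187.5, Q = 383.5.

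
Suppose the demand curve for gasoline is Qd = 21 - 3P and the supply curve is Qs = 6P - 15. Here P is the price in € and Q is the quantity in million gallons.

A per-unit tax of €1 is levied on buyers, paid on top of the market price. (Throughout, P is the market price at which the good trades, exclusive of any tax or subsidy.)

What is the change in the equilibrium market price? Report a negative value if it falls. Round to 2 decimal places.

Original equilibrium: 21 - 3P = 6P - 15 gives 36 = 9P, so P = 4 and Q = 9.
Since buyers pay the price plus the tax, the effective demand curve becomes Qd = 18 - 3P.
Equate the new curves: 18 - 3P = 6P - 15, giving 33 = 9P, P = 11/3 ≈ 3.6667, Q = 7.
ΔP = 3.6667 − 4 = -0.33.

-0.33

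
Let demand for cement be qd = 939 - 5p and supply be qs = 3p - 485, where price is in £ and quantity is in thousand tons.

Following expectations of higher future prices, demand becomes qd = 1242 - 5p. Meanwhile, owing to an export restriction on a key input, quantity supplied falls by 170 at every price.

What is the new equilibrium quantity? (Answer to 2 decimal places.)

Before the shock: 939 - 5p = 3p - 485 ⇒ 1424 = 8p ⇒ p = 178, q = 49.
With the change applied: demand qd = 1242 - 5p, supply qs = 3p - 655.
New equilibrium: 1242 - 5p = 3p - 655 ⇒ 1897 = 8p ⇒ p = 237.125, q = 56.375.

56.38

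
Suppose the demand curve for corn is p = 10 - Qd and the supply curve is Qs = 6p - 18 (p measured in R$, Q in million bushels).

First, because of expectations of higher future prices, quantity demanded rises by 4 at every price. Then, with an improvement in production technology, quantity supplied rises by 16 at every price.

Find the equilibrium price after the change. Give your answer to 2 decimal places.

Original equilibrium: 10 - p = 6p - 18 gives 28 = 7p, so p = 4 and Q = 6.
After the shift, demand is Qd = 14 - p and supply is Qs = 6p - 2.
Equate the new curves: 14 - p = 6p - 2, giving 16 = 7p, p = 16/7 ≈ 2.2857, Q = 82/7 ≈ 11.7143.

2.29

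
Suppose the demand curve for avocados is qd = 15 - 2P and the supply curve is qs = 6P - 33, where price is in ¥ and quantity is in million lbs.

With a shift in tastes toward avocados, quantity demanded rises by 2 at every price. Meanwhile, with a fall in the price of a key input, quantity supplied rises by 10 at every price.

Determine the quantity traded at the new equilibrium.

7

Solve the original market: 15 - 2P = 6P - 33, hence P = 6 and q = 3.
After the shift, demand is qd = 17 - 2P and supply is qs = 6P - 23.
Equate the new curves: 17 - 2P = 6P - 23, giving 40 = 8P, P = 5, q = 7.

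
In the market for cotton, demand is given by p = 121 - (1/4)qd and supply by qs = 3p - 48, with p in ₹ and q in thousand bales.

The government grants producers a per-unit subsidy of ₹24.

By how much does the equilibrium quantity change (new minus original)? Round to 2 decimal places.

+41.14

Solve the original market: 484 - 4p = 3p - 48, hence p = 76 and q = 180.
Since sellers receive the price plus the subsidy, the effective supply curve becomes qs = 3p + 24.
Setting them equal: 484 - 4p = 3p + 24 → 460 = 7p, so p = 460/7 ≈ 65.7143 and q = 1548/7 ≈ 221.1429.
Δq = 221.1429 − 180 = +41.14.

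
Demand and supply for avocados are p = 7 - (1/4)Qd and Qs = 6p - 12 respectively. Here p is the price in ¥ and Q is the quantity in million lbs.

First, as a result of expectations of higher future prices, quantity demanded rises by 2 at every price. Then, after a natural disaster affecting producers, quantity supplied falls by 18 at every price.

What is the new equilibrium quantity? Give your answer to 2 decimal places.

6.00

Solve the original market: 28 - 4p = 6p - 12, hence p = 4 and Q = 12.
With the change applied: demand Qd = 30 - 4p, supply Qs = 6p - 30.
New equilibrium: 30 - 4p = 6p - 30 ⇒ 60 = 10p ⇒ p = 6, Q = 6.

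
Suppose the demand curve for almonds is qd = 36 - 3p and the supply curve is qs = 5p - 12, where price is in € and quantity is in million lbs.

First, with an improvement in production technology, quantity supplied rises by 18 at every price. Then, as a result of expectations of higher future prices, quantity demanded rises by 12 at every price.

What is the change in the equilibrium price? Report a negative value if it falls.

-0.75

Solve the original market: 36 - 3p = 5p - 12, hence p = 6 and q = 18.
With the change applied: demand qd = 48 - 3p, supply qs = 5p + 6.
Clearing the new market: 48 - 3p = 5p + 6, so p = 5.25 and q = 32.25.
Δp = 5.25 − 6 = -0.75.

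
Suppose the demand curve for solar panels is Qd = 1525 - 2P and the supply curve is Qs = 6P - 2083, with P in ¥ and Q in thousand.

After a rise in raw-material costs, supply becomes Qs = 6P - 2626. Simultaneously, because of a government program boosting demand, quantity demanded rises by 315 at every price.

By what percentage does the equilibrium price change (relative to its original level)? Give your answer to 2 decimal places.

+23.78

Before the shock: 1525 - 2P = 6P - 2083 ⇒ 3608 = 8P ⇒ P = 451, Q = 623.
With the change applied: demand Qd = 1840 - 2P, supply Qs = 6P - 2626.
Setting them equal: 1840 - 2P = 6P - 2626 → 4466 = 8P, so P = 558.25 and Q = 723.5.
%ΔP = (558.25 − 451) / 451 × 100 = +23.78%.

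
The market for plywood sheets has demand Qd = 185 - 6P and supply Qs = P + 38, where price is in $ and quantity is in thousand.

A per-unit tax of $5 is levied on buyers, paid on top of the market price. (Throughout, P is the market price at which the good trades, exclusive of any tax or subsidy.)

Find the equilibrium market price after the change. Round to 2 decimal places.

Initially, 185 - 6P = P + 38, so 147 = 7P and P = 21, Q = 59.
Since buyers pay the price plus the tax, the effective demand curve becomes Qd = 155 - 6P.
Equate the new curves: 155 - 6P = P + 38, giving 117 = 7P, P = 117/7 ≈ 16.7143, Q = 383/7 ≈ 54.7143.

16.71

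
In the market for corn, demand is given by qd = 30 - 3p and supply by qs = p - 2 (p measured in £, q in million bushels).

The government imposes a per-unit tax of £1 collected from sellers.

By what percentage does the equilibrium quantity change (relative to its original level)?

-12.5

Original equilibrium: 30 - 3p = p - 2 gives 32 = 4p, so p = 8 and q = 6.
Since sellers keep the price net of the tax, the effective supply curve becomes qs = p - 3.
Clearing the new market: 30 - 3p = p - 3, so p = 8.25 and q = 5.25.
%Δq = (5.25 − 6) / 6 × 100 = -12.5%.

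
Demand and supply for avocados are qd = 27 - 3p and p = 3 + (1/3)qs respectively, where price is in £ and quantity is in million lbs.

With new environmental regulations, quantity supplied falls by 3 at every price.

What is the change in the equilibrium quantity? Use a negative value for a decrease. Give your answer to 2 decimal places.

Before the shock: 27 - 3p = 3p - 9 ⇒ 36 = 6p ⇒ p = 6, q = 9.
The shock moves the curves to qd = 27 - 3p and qs = 3p - 12.
Clearing the new market: 27 - 3p = 3p - 12, so p = 6.5 and q = 7.5.
Δq = 7.5 − 9 = -1.50.

-1.50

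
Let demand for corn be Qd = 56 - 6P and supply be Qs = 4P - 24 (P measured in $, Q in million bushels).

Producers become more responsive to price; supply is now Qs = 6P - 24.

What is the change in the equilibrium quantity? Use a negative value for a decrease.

+8

Original equilibrium: 56 - 6P = 4P - 24 gives 80 = 10P, so P = 8 and Q = 8.
The shock moves the curves to Qd = 56 - 6P and Qs = 6P - 24.
Clearing the new market: 56 - 6P = 6P - 24, so P = 20/3 ≈ 6.6667 and Q = 16.
ΔQ = 16 − 8 = +8.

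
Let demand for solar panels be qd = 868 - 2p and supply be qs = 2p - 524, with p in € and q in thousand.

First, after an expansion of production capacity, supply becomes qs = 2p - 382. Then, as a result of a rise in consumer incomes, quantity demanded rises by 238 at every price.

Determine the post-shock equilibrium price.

372

Original equilibrium: 868 - 2p = 2p - 524 gives 1392 = 4p, so p = 348 and q = 172.
The new curves are qd = 1106 - 2p (demand) and qs = 2p - 382 (supply).
New equilibrium: 1106 - 2p = 2p - 382 ⇒ 1488 = 4p ⇒ p = 372, q = 362.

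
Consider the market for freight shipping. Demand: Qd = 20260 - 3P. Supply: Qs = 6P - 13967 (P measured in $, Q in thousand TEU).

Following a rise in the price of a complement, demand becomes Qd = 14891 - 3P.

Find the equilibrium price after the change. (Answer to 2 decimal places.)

Original equilibrium: 20260 - 3P = 6P - 13967 gives 34227 = 9P, so P = 3803 and Q = 8851.
The shock moves the curves to Qd = 14891 - 3P and Qs = 6P - 13967.
Setting them equal: 14891 - 3P = 6P - 13967 → 28858 = 9P, so P = 28858/9 ≈ 3206.4444 and Q = 15815/3 ≈ 5271.6667.

3206.44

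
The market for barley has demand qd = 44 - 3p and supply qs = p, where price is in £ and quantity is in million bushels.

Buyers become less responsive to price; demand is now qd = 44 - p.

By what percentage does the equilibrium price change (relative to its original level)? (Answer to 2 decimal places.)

+100.00

Original equilibrium: 44 - 3p = p gives 44 = 4p, so p = 11 and q = 11.
The new curves are qd = 44 - p (demand) and qs = p (supply).
Clearing the new market: 44 - p = p, so p = 22 and q = 22.
%Δp = (22 − 11) / 11 × 100 = +100.00%.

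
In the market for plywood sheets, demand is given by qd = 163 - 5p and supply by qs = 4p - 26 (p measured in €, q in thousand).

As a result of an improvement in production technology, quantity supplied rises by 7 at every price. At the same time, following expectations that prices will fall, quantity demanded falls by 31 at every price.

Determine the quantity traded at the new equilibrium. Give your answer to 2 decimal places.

48.11

Initially, 163 - 5p = 4p - 26, so 189 = 9p and p = 21, q = 58.
After the shift, demand is qd = 132 - 5p and supply is qs = 4p - 19.
Clearing the new market: 132 - 5p = 4p - 19, so p = 151/9 ≈ 16.7778 and q = 433/9 ≈ 48.1111.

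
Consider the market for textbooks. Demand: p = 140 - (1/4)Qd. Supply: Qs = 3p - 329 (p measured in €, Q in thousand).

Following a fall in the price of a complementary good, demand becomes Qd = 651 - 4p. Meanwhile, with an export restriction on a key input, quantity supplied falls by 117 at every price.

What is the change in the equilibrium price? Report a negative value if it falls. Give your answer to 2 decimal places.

Initially, 560 - 4p = 3p - 329, so 889 = 7p and p = 127, Q = 52.
The shock moves the curves to Qd = 651 - 4p and Qs = 3p - 446.
Clearing the new market: 651 - 4p = 3p - 446, so p = 1097/7 ≈ 156.7143 and Q = 169/7 ≈ 24.1429.
Δp = 156.7143 − 127 = +29.71.

+29.71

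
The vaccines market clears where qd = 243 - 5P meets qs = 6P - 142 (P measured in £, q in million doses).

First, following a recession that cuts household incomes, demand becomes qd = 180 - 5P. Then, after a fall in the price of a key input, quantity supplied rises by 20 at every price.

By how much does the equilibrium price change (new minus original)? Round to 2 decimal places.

-7.55

Before the shock: 243 - 5P = 6P - 142 ⇒ 385 = 11P ⇒ P = 35, q = 68.
With the change applied: demand qd = 180 - 5P, supply qs = 6P - 122.
New equilibrium: 180 - 5P = 6P - 122 ⇒ 302 = 11P ⇒ P = 302/11 ≈ 27.4545, q = 470/11 ≈ 42.7273.
ΔP = 27.4545 − 35 = -7.55.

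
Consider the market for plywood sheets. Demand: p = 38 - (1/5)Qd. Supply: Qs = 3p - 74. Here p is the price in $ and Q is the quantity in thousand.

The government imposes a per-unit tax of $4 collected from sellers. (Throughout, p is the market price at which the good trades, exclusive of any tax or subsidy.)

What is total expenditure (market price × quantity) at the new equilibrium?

Original equilibrium: 190 - 5p = 3p - 74 gives 264 = 8p, so p = 33 and Q = 25.
Since sellers keep the price net of the tax, the effective supply curve becomes Qs = 3p - 86.
New equilibrium: 190 - 5p = 3p - 86 ⇒ 276 = 8p ⇒ p = 34.5, Q = 17.5.
New expenditure = 34.5 × 17.5 = 603.75.

603.75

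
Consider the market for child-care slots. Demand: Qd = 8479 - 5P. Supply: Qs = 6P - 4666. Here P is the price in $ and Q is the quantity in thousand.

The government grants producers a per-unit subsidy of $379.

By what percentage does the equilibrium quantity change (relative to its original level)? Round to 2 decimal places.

Initially, 8479 - 5P = 6P - 4666, so 13145 = 11P and P = 1195, Q = 2504.
Since sellers receive the price plus the subsidy, the effective supply curve becomes Qs = 6P - 2392.
Clearing the new market: 8479 - 5P = 6P - 2392, so P = 10871/11 ≈ 988.2727 and Q = 38914/11 ≈ 3537.6364.
%ΔQ = (3537.6364 − 2504) / 2504 × 100 = +41.28%.

+41.28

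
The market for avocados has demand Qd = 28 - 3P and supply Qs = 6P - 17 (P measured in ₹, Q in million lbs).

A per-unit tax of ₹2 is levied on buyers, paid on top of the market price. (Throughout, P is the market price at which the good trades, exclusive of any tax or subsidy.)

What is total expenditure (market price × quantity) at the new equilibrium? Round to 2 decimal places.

Solve the original market: 28 - 3P = 6P - 17, hence P = 5 and Q = 13.
Since buyers pay the price plus the tax, the effective demand curve becomes Qd = 22 - 3P.
Clearing the new market: 22 - 3P = 6P - 17, so P = 13/3 ≈ 4.3333 and Q = 9.
New expenditure = 4.3333 × 9 = 39.00.

39.00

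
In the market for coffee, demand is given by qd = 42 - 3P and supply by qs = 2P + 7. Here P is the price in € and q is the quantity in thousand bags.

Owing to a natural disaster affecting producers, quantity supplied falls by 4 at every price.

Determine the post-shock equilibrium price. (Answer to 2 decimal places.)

Before the shock: 42 - 3P = 2P + 7 ⇒ 35 = 5P ⇒ P = 7, q = 21.
With the change applied: demand qd = 42 - 3P, supply qs = 2P + 3.
New equilibrium: 42 - 3P = 2P + 3 ⇒ 39 = 5P ⇒ P = 7.8, q = 18.6.

7.80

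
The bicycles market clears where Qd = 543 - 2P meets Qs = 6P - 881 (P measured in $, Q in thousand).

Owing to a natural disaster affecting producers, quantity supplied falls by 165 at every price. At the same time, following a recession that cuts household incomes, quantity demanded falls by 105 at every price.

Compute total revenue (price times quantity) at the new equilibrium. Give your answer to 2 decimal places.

12428.50

Initially, 543 - 2P = 6P - 881, so 1424 = 8P and P = 178, Q = 187.
The new curves are Qd = 438 - 2P (demand) and Qs = 6P - 1046 (supply).
Setting them equal: 438 - 2P = 6P - 1046 → 1484 = 8P, so P = 185.5 and Q = 67.
New expenditure = 185.5 × 67 = 12428.50.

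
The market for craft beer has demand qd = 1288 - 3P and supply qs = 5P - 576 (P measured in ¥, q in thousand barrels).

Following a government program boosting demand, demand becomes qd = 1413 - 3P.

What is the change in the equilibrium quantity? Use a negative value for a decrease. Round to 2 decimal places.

Initially, 1288 - 3P = 5P - 576, so 1864 = 8P and P = 233, q = 589.
With the change applied: demand qd = 1413 - 3P, supply qs = 5P - 576.
New equilibrium: 1413 - 3P = 5P - 576 ⇒ 1989 = 8P ⇒ P = 248.625, q = 667.125.
Δq = 667.125 − 589 = +78.13.

+78.13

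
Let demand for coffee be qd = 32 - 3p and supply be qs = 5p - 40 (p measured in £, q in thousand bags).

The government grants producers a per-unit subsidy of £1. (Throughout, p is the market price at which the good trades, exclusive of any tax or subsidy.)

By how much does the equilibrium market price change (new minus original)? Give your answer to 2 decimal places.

Original equilibrium: 32 - 3p = 5p - 40 gives 72 = 8p, so p = 9 and q = 5.
Since sellers receive the price plus the subsidy, the effective supply curve becomes qs = 5p - 35.
Clearing the new market: 32 - 3p = 5p - 35, so p = 8.375 and q = 6.875.
Δp = 8.375 − 9 = -0.63.

-0.63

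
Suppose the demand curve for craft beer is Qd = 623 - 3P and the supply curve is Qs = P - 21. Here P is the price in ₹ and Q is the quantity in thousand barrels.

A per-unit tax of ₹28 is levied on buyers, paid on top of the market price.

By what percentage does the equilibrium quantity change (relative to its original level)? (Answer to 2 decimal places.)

Initially, 623 - 3P = P - 21, so 644 = 4P and P = 161, Q = 140.
Since buyers pay the price plus the tax, the effective demand curve becomes Qd = 539 - 3P.
Equate the new curves: 539 - 3P = P - 21, giving 560 = 4P, P = 140, Q = 119.
%ΔQ = (119 − 140) / 140 × 100 = -15.00%.

-15.00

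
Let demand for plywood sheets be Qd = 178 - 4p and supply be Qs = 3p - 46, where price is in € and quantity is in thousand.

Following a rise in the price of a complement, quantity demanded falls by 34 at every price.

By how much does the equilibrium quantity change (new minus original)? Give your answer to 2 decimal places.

-14.57

Original equilibrium: 178 - 4p = 3p - 46 gives 224 = 7p, so p = 32 and Q = 50.
After the shift, demand is Qd = 144 - 4p and supply is Qs = 3p - 46.
Equate the new curves: 144 - 4p = 3p - 46, giving 190 = 7p, p = 190/7 ≈ 27.1429, Q = 248/7 ≈ 35.4286.
ΔQ = 35.4286 − 50 = -14.57.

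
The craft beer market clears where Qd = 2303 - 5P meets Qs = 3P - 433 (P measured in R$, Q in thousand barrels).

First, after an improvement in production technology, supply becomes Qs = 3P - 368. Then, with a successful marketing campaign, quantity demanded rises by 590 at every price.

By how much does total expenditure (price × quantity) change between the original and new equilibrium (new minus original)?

Initially, 2303 - 5P = 3P - 433, so 2736 = 8P and P = 342, Q = 593.
After the shift, demand is Qd = 2893 - 5P and supply is Qs = 3P - 368.
Clearing the new market: 2893 - 5P = 3P - 368, so P = 407.625 and Q = 854.875.
Expenditure moves from 342×593 = 202806 to 407.625×854.875 = 348468.421875; change = +145662.421875.

+145662.421875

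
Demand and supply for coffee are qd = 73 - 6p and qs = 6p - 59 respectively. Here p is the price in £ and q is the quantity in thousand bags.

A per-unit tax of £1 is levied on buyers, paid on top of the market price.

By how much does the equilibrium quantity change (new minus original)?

Original equilibrium: 73 - 6p = 6p - 59 gives 132 = 12p, so p = 11 and q = 7.
Since buyers pay the price plus the tax, the effective demand curve becomes qd = 67 - 6p.
Setting them equal: 67 - 6p = 6p - 59 → 126 = 12p, so p = 10.5 and q = 4.
Δq = 4 − 7 = -3.

-3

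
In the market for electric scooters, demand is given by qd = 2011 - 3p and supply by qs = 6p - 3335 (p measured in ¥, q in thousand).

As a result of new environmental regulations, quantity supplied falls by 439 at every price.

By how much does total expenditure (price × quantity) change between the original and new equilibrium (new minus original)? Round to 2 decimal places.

Original equilibrium: 2011 - 3p = 6p - 3335 gives 5346 = 9p, so p = 594 and q = 229.
The shock moves the curves to qd = 2011 - 3p and qs = 6p - 3774.
New equilibrium: 2011 - 3p = 6p - 3774 ⇒ 5785 = 9p ⇒ p = 5785/9 ≈ 642.7778, q = 248/3 ≈ 82.6667.
Expenditure moves from 594×229 = 136026 to 642.7778×82.6667 = 53136.2963; change = -82889.70.

-82889.70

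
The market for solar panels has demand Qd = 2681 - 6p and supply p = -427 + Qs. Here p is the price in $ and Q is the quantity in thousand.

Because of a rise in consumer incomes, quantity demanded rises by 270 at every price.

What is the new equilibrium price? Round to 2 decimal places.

360.57

Original equilibrium: 2681 - 6p = p + 427 gives 2254 = 7p, so p = 322 and Q = 749.
The shock moves the curves to Qd = 2951 - 6p and Qs = p + 427.
Equate the new curves: 2951 - 6p = p + 427, giving 2524 = 7p, p = 2524/7 ≈ 360.5714, Q = 5513/7 ≈ 787.5714.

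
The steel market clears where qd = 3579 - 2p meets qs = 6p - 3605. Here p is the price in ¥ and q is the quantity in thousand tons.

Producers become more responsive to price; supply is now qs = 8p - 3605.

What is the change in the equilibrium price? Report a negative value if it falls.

Before the shock: 3579 - 2p = 6p - 3605 ⇒ 7184 = 8p ⇒ p = 898, q = 1783.
The new curves are qd = 3579 - 2p (demand) and qs = 8p - 3605 (supply).
Equate the new curves: 3579 - 2p = 8p - 3605, giving 7184 = 10p, p = 718.4, q = 2142.2.
Δp = 718.4 − 898 = -179.6.

-179.6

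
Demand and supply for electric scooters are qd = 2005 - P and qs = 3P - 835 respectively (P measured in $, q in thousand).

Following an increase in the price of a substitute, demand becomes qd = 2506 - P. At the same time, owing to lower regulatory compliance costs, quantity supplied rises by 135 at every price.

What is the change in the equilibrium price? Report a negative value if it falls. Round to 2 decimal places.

Initially, 2005 - P = 3P - 835, so 2840 = 4P and P = 710, q = 1295.
With the change applied: demand qd = 2506 - P, supply qs = 3P - 700.
Setting them equal: 2506 - P = 3P - 700 → 3206 = 4P, so P = 801.5 and q = 1704.5.
ΔP = 801.5 − 710 = +91.50.

+91.50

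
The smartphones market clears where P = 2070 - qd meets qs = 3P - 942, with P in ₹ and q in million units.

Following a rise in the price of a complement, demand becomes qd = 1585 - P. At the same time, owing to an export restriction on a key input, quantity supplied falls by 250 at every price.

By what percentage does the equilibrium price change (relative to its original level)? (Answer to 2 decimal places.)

-7.80

Initially, 2070 - P = 3P - 942, so 3012 = 4P and P = 753, q = 1317.
The new curves are qd = 1585 - P (demand) and qs = 3P - 1192 (supply).
Clearing the new market: 1585 - P = 3P - 1192, so P = 694.25 and q = 890.75.
%ΔP = (694.25 − 753) / 753 × 100 = -7.80%.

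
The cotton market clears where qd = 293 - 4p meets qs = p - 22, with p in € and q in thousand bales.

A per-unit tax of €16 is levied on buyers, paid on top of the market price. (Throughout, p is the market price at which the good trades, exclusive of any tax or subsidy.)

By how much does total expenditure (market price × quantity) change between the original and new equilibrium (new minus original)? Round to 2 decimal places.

-1167.36

Original equilibrium: 293 - 4p = p - 22 gives 315 = 5p, so p = 63 and q = 41.
Since buyers pay the price plus the tax, the effective demand curve becomes qd = 229 - 4p.
New equilibrium: 229 - 4p = p - 22 ⇒ 251 = 5p ⇒ p = 50.2, q = 28.2.
Expenditure moves from 63×41 = 2583 to 50.2×28.2 = 1415.64; change = -1167.36.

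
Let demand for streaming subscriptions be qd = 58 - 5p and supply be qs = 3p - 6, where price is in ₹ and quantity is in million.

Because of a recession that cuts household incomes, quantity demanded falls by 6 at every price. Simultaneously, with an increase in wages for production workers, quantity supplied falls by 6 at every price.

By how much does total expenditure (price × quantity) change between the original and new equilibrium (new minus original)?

-48

Before the shock: 58 - 5p = 3p - 6 ⇒ 64 = 8p ⇒ p = 8, q = 18.
The new curves are qd = 52 - 5p (demand) and qs = 3p - 12 (supply).
Setting them equal: 52 - 5p = 3p - 12 → 64 = 8p, so p = 8 and q = 12.
Expenditure moves from 8×18 = 144 to 8×12 = 96; change = -48.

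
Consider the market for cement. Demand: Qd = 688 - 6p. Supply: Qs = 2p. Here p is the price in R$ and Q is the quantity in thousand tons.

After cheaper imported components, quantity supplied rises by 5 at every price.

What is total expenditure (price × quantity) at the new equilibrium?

Before the shock: 688 - 6p = 2p ⇒ 688 = 8p ⇒ p = 86, Q = 172.
The new curves are Qd = 688 - 6p (demand) and Qs = 2p + 5 (supply).
New equilibrium: 688 - 6p = 2p + 5 ⇒ 683 = 8p ⇒ p = 85.375, Q = 175.75.
New expenditure = 85.375 × 175.75 = 15004.65625.

15004.65625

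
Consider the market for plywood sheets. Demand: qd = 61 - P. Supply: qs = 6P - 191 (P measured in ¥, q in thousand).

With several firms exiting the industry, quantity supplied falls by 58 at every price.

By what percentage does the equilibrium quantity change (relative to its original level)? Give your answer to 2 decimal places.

-33.14

Solve the original market: 61 - P = 6P - 191, hence P = 36 and q = 25.
The new curves are qd = 61 - P (demand) and qs = 6P - 249 (supply).
Setting them equal: 61 - P = 6P - 249 → 310 = 7P, so P = 310/7 ≈ 44.2857 and q = 117/7 ≈ 16.7143.
%Δq = (16.7143 − 25) / 25 × 100 = -33.14%.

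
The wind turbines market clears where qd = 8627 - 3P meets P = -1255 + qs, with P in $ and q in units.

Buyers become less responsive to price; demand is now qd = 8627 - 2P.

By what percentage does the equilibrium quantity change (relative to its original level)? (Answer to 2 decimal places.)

+19.83

Solve the original market: 8627 - 3P = P + 1255, hence P = 1843 and q = 3098.
After the shift, demand is qd = 8627 - 2P and supply is qs = P + 1255.
Equate the new curves: 8627 - 2P = P + 1255, giving 7372 = 3P, P = 7372/3 ≈ 2457.3333, q = 11137/3 ≈ 3712.3333.
%Δq = (3712.3333 − 3098) / 3098 × 100 = +19.83%.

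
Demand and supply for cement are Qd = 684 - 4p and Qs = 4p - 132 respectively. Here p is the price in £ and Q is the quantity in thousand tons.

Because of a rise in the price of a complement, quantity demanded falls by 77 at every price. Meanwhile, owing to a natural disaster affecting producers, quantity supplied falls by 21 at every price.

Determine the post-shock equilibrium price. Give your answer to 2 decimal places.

Solve the original market: 684 - 4p = 4p - 132, hence p = 102 and Q = 276.
The shock moves the curves to Qd = 607 - 4p and Qs = 4p - 153.
Equate the new curves: 607 - 4p = 4p - 153, giving 760 = 8p, p = 95, Q = 227.

95.00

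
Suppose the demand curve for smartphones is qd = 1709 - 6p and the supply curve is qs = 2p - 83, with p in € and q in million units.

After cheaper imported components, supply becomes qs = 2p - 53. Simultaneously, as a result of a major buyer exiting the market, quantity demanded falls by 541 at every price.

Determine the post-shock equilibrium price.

Solve the original market: 1709 - 6p = 2p - 83, hence p = 224 and q = 365.
The shock moves the curves to qd = 1168 - 6p and qs = 2p - 53.
Clearing the new market: 1168 - 6p = 2p - 53, so p = 152.625 and q = 252.25.

152.625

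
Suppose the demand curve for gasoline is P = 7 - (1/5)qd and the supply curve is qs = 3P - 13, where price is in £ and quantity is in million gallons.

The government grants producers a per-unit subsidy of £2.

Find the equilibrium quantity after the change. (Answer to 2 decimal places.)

Solve the original market: 35 - 5P = 3P - 13, hence P = 6 and q = 5.
Since sellers receive the price plus the subsidy, the effective supply curve becomes qs = 3P - 7.
Clearing the new market: 35 - 5P = 3P - 7, so P = 5.25 and q = 8.75.

8.75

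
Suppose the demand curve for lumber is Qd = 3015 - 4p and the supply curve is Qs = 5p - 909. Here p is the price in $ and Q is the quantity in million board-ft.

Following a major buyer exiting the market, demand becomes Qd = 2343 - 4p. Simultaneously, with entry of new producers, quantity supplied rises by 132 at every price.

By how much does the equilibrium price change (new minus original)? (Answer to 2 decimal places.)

Original equilibrium: 3015 - 4p = 5p - 909 gives 3924 = 9p, so p = 436 and Q = 1271.
The new curves are Qd = 2343 - 4p (demand) and Qs = 5p - 777 (supply).
Equate the new curves: 2343 - 4p = 5p - 777, giving 3120 = 9p, p = 1040/3 ≈ 346.6667, Q = 2869/3 ≈ 956.3333.
Δp = 346.6667 − 436 = -89.33.

-89.33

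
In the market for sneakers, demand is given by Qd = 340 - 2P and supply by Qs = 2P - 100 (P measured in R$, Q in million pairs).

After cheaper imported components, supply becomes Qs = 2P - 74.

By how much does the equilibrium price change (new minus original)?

-6.5

Initially, 340 - 2P = 2P - 100, so 440 = 4P and P = 110, Q = 120.
With the change applied: demand Qd = 340 - 2P, supply Qs = 2P - 74.
Equate the new curves: 340 - 2P = 2P - 74, giving 414 = 4P, P = 103.5, Q = 133.
ΔP = 103.5 − 110 = -6.5.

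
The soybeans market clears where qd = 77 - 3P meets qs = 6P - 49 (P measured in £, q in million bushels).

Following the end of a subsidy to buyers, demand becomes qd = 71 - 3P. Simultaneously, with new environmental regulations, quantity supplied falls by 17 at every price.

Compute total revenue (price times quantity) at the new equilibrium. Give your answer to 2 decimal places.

Initially, 77 - 3P = 6P - 49, so 126 = 9P and P = 14, q = 35.
The shock moves the curves to qd = 71 - 3P and qs = 6P - 66.
Setting them equal: 71 - 3P = 6P - 66 → 137 = 9P, so P = 137/9 ≈ 15.2222 and q = 76/3 ≈ 25.3333.
New expenditure = 15.2222 × 25.3333 = 385.63.

385.63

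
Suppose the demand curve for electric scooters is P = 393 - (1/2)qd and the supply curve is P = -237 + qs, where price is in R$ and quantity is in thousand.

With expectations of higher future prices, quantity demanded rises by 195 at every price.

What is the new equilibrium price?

248

Solve the original market: 786 - 2P = P + 237, hence P = 183 and q = 420.
After the shift, demand is qd = 981 - 2P and supply is qs = P + 237.
Setting them equal: 981 - 2P = P + 237 → 744 = 3P, so P = 248 and q = 485.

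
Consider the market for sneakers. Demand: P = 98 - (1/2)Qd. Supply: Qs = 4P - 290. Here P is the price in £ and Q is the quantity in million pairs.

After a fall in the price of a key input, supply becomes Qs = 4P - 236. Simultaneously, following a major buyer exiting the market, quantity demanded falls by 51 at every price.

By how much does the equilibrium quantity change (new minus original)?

-16

Solve the original market: 196 - 2P = 4P - 290, hence P = 81 and Q = 34.
After the shift, demand is Qd = 145 - 2P and supply is Qs = 4P - 236.
New equilibrium: 145 - 2P = 4P - 236 ⇒ 381 = 6P ⇒ P = 63.5, Q = 18.
ΔQ = 18 − 34 = -16.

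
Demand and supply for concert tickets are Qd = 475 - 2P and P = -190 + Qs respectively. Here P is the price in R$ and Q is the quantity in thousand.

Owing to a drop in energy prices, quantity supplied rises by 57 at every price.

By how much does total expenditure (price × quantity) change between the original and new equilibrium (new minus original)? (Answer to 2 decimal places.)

-2527.00

Before the shock: 475 - 2P = P + 190 ⇒ 285 = 3P ⇒ P = 95, Q = 285.
With the change applied: demand Qd = 475 - 2P, supply Qs = P + 247.
Equate the new curves: 475 - 2P = P + 247, giving 228 = 3P, P = 76, Q = 323.
Expenditure moves from 95×285 = 27075 to 76×323 = 24548; change = -2527.00.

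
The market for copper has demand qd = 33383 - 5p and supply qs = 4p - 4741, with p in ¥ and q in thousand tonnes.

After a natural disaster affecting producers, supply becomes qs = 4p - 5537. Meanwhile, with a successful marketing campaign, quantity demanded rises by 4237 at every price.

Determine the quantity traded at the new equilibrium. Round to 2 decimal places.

13643.89

Original equilibrium: 33383 - 5p = 4p - 4741 gives 38124 = 9p, so p = 4236 and q = 12203.
With the change applied: demand qd = 37620 - 5p, supply qs = 4p - 5537.
Equate the new curves: 37620 - 5p = 4p - 5537, giving 43157 = 9p, p = 43157/9 ≈ 4795.2222, q = 122795/9 ≈ 13643.8889.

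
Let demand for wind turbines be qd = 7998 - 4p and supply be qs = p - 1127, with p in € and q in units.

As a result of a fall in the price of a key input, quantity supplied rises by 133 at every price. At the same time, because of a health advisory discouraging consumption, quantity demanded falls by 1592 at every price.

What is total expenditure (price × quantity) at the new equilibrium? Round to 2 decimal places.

Before the shock: 7998 - 4p = p - 1127 ⇒ 9125 = 5p ⇒ p = 1825, q = 698.
After the shift, demand is qd = 6406 - 4p and supply is qs = p - 994.
Equate the new curves: 6406 - 4p = p - 994, giving 7400 = 5p, p = 1480, q = 486.
New expenditure = 1480 × 486 = 719280.00.

719280.00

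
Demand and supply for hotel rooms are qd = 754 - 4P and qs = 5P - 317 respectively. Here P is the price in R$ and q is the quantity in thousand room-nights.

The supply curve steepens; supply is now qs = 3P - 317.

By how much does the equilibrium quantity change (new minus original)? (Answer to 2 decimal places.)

Initially, 754 - 4P = 5P - 317, so 1071 = 9P and P = 119, q = 278.
With the change applied: demand qd = 754 - 4P, supply qs = 3P - 317.
Clearing the new market: 754 - 4P = 3P - 317, so P = 153 and q = 142.
Δq = 142 − 278 = -136.00.

-136.00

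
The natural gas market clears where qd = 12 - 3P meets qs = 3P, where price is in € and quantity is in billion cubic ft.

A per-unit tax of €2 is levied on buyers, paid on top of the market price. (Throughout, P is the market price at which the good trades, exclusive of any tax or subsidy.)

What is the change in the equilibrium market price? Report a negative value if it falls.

-1

Original equilibrium: 12 - 3P = 3P gives 12 = 6P, so P = 2 and q = 6.
Since buyers pay the price plus the tax, the effective demand curve becomes qd = 6 - 3P.
New equilibrium: 6 - 3P = 3P ⇒ 6 = 6P ⇒ P = 1, q = 3.
ΔP = 1 − 2 = -1.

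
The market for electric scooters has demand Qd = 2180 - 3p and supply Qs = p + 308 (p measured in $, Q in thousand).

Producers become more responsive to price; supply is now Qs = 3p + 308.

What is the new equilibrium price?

Before the shock: 2180 - 3p = p + 308 ⇒ 1872 = 4p ⇒ p = 468, Q = 776.
After the shift, demand is Qd = 2180 - 3p and supply is Qs = 3p + 308.
Equate the new curves: 2180 - 3p = 3p + 308, giving 1872 = 6p, p = 312, Q = 1244.

312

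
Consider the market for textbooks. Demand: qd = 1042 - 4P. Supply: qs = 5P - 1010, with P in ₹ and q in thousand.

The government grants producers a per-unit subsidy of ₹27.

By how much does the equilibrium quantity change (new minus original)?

Solve the original market: 1042 - 4P = 5P - 1010, hence P = 228 and q = 130.
Since sellers receive the price plus the subsidy, the effective supply curve becomes qs = 5P - 875.
Equate the new curves: 1042 - 4P = 5P - 875, giving 1917 = 9P, P = 213, q = 190.
Δq = 190 − 130 = +60.

+60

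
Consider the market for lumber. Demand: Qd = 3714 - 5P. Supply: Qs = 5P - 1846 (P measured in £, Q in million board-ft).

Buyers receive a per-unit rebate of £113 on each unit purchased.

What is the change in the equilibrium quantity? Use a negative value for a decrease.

+282.5

Original equilibrium: 3714 - 5P = 5P - 1846 gives 5560 = 10P, so P = 556 and Q = 934.
Since buyers' out-of-pocket price is the market price minus the rebate, the effective demand curve becomes Qd = 4279 - 5P.
Setting them equal: 4279 - 5P = 5P - 1846 → 6125 = 10P, so P = 612.5 and Q = 1216.5.
ΔQ = 1216.5 − 934 = +282.5.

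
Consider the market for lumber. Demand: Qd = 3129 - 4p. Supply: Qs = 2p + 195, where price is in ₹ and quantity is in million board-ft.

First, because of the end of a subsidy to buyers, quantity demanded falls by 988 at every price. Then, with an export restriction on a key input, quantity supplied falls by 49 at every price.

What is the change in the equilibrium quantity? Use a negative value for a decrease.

-362

Initially, 3129 - 4p = 2p + 195, so 2934 = 6p and p = 489, Q = 1173.
The shock moves the curves to Qd = 2141 - 4p and Qs = 2p + 146.
Equate the new curves: 2141 - 4p = 2p + 146, giving 1995 = 6p, p = 332.5, Q = 811.
ΔQ = 811 − 1173 = -362.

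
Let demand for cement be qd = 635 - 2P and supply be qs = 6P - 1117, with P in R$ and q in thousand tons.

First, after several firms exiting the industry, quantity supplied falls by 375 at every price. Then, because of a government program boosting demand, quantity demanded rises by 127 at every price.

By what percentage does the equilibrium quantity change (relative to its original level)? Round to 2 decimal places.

+0.76

Original equilibrium: 635 - 2P = 6P - 1117 gives 1752 = 8P, so P = 219 and q = 197.
The shock moves the curves to qd = 762 - 2P and qs = 6P - 1492.
Clearing the new market: 762 - 2P = 6P - 1492, so P = 281.75 and q = 198.5.
%Δq = (198.5 − 197) / 197 × 100 = +0.76%.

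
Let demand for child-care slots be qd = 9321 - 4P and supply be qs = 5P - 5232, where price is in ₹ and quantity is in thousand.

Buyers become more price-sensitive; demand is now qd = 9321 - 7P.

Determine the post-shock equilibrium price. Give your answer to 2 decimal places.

Original equilibrium: 9321 - 4P = 5P - 5232 gives 14553 = 9P, so P = 1617 and q = 2853.
After the shift, demand is qd = 9321 - 7P and supply is qs = 5P - 5232.
Setting them equal: 9321 - 7P = 5P - 5232 → 14553 = 12P, so P = 1212.75 and q = 831.75.

1212.75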